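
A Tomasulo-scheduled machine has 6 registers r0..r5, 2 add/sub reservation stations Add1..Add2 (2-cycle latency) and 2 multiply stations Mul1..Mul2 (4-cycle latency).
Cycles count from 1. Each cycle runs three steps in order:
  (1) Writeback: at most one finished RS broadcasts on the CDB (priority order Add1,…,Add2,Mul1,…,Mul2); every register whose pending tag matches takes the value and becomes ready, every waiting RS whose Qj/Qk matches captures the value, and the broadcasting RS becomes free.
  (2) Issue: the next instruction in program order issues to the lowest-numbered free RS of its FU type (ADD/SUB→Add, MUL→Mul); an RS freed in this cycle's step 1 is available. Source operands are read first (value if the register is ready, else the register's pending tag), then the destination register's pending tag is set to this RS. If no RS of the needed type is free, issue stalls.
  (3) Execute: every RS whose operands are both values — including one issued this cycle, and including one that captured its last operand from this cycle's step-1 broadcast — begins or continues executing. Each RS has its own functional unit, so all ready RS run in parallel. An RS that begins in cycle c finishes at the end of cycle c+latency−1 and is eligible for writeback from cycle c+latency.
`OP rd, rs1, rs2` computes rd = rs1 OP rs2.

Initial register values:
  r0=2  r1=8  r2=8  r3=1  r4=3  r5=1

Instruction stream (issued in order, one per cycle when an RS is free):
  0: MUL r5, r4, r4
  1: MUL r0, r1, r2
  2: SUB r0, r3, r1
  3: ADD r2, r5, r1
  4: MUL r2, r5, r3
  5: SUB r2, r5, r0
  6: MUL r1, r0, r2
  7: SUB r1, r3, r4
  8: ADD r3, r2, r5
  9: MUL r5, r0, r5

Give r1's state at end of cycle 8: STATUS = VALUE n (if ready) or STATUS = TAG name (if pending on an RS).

c1: issue MUL r5<-Mul1 | r0:2,r1:8,r2:8,r3:1,r4:3,r5:Mul1
c2: issue MUL r0<-Mul2 | r0:Mul2,r1:8,r2:8,r3:1,r4:3,r5:Mul1
c3: issue SUB r0<-Add1 | r0:Add1,r1:8,r2:8,r3:1,r4:3,r5:Mul1
c4: issue ADD r2<-Add2 | r0:Add1,r1:8,r2:Add2,r3:1,r4:3,r5:Mul1
c5: CDB Add1=-7; stall | r0:-7,r1:8,r2:Add2,r3:1,r4:3,r5:Mul1
c6: CDB Mul1=9; issue MUL r2<-Mul1 | r0:-7,r1:8,r2:Mul1,r3:1,r4:3,r5:9
c7: CDB Mul2=64; issue SUB r2<-Add1 | r0:-7,r1:8,r2:Add1,r3:1,r4:3,r5:9
c8: CDB Add2=17; issue MUL r1<-Mul2 | r0:-7,r1:Mul2,r2:Add1,r3:1,r4:3,r5:9

STATUS = TAG Mul2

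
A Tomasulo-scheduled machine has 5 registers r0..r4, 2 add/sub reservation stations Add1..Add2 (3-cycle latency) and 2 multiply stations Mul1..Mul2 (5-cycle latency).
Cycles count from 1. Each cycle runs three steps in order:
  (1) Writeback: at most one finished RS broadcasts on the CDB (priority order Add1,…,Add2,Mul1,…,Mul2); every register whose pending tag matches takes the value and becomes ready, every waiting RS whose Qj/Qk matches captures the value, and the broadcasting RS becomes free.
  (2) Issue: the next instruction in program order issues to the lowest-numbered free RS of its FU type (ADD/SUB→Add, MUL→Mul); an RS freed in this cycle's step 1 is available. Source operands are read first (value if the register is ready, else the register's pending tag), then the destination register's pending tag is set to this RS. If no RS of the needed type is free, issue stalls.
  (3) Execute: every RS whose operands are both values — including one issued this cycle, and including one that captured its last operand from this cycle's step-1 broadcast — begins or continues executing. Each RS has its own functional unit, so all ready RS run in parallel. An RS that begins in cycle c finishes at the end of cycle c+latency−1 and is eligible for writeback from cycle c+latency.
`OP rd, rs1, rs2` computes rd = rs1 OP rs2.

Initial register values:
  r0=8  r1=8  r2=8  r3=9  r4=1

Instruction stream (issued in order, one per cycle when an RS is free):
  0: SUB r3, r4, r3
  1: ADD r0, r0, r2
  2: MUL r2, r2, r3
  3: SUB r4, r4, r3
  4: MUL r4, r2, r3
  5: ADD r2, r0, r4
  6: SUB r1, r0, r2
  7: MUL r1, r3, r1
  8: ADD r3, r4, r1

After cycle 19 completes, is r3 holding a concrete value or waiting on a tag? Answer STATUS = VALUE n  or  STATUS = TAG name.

STATUS = TAG Add2

c1: issue SUB r3<-Add1 | r0:8,r1:8,r2:8,r3:Add1,r4:1
c2: issue ADD r0<-Add2 | r0:Add2,r1:8,r2:8,r3:Add1,r4:1
c3: issue MUL r2<-Mul1 | r0:Add2,r1:8,r2:Mul1,r3:Add1,r4:1
c4: CDB Add1=-8; issue SUB r4<-Add1 | r0:Add2,r1:8,r2:Mul1,r3:-8,r4:Add1
c5: CDB Add2=16; issue MUL r4<-Mul2 | r0:16,r1:8,r2:Mul1,r3:-8,r4:Mul2
c6: issue ADD r2<-Add2 | r0:16,r1:8,r2:Add2,r3:-8,r4:Mul2
c7: CDB Add1=9; issue SUB r1<-Add1 | r0:16,r1:Add1,r2:Add2,r3:-8,r4:Mul2
c8: stall | r0:16,r1:Add1,r2:Add2,r3:-8,r4:Mul2
c9: CDB Mul1=-64; issue MUL r1<-Mul1 | r0:16,r1:Mul1,r2:Add2,r3:-8,r4:Mul2
c10: stall | r0:16,r1:Mul1,r2:Add2,r3:-8,r4:Mul2
c11: stall | r0:16,r1:Mul1,r2:Add2,r3:-8,r4:Mul2
c12: stall | r0:16,r1:Mul1,r2:Add2,r3:-8,r4:Mul2
c13: stall | r0:16,r1:Mul1,r2:Add2,r3:-8,r4:Mul2
c14: CDB Mul2=512; stall | r0:16,r1:Mul1,r2:Add2,r3:-8,r4:512
c15: stall | r0:16,r1:Mul1,r2:Add2,r3:-8,r4:512
c16: stall | r0:16,r1:Mul1,r2:Add2,r3:-8,r4:512
c17: CDB Add2=528; issue ADD r3<-Add2 | r0:16,r1:Mul1,r2:528,r3:Add2,r4:512
c18: - | r0:16,r1:Mul1,r2:528,r3:Add2,r4:512
c19: - | r0:16,r1:Mul1,r2:528,r3:Add2,r4:512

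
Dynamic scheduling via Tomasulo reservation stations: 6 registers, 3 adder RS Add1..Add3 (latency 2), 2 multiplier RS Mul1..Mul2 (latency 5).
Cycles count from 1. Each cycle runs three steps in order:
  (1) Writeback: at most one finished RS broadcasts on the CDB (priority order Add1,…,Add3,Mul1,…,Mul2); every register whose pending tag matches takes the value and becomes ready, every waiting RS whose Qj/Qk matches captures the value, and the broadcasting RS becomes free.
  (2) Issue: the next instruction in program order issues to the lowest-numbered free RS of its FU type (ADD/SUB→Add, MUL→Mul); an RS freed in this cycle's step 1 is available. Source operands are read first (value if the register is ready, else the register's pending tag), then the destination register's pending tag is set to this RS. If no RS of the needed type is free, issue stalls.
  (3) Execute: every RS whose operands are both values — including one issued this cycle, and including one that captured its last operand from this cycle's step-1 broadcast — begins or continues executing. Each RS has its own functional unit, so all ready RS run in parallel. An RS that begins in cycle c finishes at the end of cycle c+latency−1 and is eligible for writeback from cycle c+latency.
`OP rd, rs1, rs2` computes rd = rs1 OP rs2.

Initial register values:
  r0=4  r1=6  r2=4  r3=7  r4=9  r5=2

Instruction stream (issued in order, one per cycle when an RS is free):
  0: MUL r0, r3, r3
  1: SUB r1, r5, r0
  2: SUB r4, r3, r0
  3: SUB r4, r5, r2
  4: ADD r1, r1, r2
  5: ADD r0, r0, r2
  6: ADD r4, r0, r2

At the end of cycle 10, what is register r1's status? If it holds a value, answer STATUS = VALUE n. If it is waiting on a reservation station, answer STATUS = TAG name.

STATUS = TAG Add3

c1: issue MUL r0<-Mul1 | r0:Mul1,r1:6,r2:4,r3:7,r4:9,r5:2
c2: issue SUB r1<-Add1 | r0:Mul1,r1:Add1,r2:4,r3:7,r4:9,r5:2
c3: issue SUB r4<-Add2 | r0:Mul1,r1:Add1,r2:4,r3:7,r4:Add2,r5:2
c4: issue SUB r4<-Add3 | r0:Mul1,r1:Add1,r2:4,r3:7,r4:Add3,r5:2
c5: stall | r0:Mul1,r1:Add1,r2:4,r3:7,r4:Add3,r5:2
c6: CDB Add3=-2; issue ADD r1<-Add3 | r0:Mul1,r1:Add3,r2:4,r3:7,r4:-2,r5:2
c7: CDB Mul1=49; stall | r0:49,r1:Add3,r2:4,r3:7,r4:-2,r5:2
c8: stall | r0:49,r1:Add3,r2:4,r3:7,r4:-2,r5:2
c9: CDB Add1=-47; issue ADD r0<-Add1 | r0:Add1,r1:Add3,r2:4,r3:7,r4:-2,r5:2
c10: CDB Add2=-42; issue ADD r4<-Add2 | r0:Add1,r1:Add3,r2:4,r3:7,r4:Add2,r5:2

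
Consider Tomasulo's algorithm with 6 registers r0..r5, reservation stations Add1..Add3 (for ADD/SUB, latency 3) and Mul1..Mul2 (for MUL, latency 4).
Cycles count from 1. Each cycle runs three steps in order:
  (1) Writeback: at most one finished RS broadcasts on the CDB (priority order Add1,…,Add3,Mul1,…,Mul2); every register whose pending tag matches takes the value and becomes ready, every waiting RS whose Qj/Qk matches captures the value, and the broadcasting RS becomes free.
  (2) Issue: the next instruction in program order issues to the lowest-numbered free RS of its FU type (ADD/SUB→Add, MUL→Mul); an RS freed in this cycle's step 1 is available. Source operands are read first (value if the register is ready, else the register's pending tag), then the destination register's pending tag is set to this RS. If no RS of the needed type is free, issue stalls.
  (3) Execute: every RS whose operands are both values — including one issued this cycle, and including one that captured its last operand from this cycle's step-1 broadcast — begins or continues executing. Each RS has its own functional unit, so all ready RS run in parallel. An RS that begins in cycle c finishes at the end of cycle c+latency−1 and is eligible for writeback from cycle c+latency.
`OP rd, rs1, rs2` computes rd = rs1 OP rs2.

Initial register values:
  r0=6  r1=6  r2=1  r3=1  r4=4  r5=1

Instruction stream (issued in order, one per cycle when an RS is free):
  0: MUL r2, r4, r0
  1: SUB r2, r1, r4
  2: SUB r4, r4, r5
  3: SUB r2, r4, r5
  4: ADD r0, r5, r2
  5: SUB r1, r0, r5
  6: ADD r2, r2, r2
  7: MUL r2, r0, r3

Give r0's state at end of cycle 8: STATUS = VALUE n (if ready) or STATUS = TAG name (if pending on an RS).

c1: issue MUL r2<-Mul1 | r0:6,r1:6,r2:Mul1,r3:1,r4:4,r5:1
c2: issue SUB r2<-Add1 | r0:6,r1:6,r2:Add1,r3:1,r4:4,r5:1
c3: issue SUB r4<-Add2 | r0:6,r1:6,r2:Add1,r3:1,r4:Add2,r5:1
c4: issue SUB r2<-Add3 | r0:6,r1:6,r2:Add3,r3:1,r4:Add2,r5:1
c5: CDB Add1=2; issue ADD r0<-Add1 | r0:Add1,r1:6,r2:Add3,r3:1,r4:Add2,r5:1
c6: CDB Add2=3; issue SUB r1<-Add2 | r0:Add1,r1:Add2,r2:Add3,r3:1,r4:3,r5:1
c7: CDB Mul1=24; stall | r0:Add1,r1:Add2,r2:Add3,r3:1,r4:3,r5:1
c8: stall | r0:Add1,r1:Add2,r2:Add3,r3:1,r4:3,r5:1

STATUS = TAG Add1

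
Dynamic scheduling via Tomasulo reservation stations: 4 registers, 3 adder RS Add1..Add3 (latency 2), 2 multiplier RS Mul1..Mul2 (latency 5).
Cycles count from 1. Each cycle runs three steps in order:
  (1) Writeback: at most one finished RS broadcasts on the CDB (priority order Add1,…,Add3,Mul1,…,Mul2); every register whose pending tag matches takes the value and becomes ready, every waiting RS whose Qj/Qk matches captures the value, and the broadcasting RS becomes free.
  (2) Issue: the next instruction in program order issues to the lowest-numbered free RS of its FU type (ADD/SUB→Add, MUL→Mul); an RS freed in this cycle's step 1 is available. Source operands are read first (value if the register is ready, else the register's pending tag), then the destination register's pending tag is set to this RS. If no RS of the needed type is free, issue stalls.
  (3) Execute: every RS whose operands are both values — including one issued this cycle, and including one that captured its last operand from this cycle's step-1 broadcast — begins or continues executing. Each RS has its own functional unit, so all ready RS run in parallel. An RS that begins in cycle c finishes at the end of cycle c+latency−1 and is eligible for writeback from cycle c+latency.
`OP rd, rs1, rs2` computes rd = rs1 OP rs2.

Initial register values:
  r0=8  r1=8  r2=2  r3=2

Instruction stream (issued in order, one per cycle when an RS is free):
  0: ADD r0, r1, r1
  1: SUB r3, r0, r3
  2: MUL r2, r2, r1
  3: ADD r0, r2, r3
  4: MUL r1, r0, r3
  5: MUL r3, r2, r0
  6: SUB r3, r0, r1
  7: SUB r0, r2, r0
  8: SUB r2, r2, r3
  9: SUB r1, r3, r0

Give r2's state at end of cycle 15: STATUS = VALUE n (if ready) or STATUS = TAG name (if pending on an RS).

STATUS = TAG Add3

  c1: issue ADD r0<-Add1  regs: r0:Add1,r1:8,r2:2,r3:2
  c2: issue SUB r3<-Add2  regs: r0:Add1,r1:8,r2:2,r3:Add2
  c3: CDB Add1=16; issue MUL r2<-Mul1  regs: r0:16,r1:8,r2:Mul1,r3:Add2
  c4: issue ADD r0<-Add1  regs: r0:Add1,r1:8,r2:Mul1,r3:Add2
  c5: CDB Add2=14; issue MUL r1<-Mul2  regs: r0:Add1,r1:Mul2,r2:Mul1,r3:14
  c6: stall  regs: r0:Add1,r1:Mul2,r2:Mul1,r3:14
  c7: stall  regs: r0:Add1,r1:Mul2,r2:Mul1,r3:14
  c8: CDB Mul1=16; issue MUL r3<-Mul1  regs: r0:Add1,r1:Mul2,r2:16,r3:Mul1
  c9: issue SUB r3<-Add2  regs: r0:Add1,r1:Mul2,r2:16,r3:Add2
  c10: CDB Add1=30; issue SUB r0<-Add1  regs: r0:Add1,r1:Mul2,r2:16,r3:Add2
  c11: issue SUB r2<-Add3  regs: r0:Add1,r1:Mul2,r2:Add3,r3:Add2
  c12: CDB Add1=-14; issue SUB r1<-Add1  regs: r0:-14,r1:Add1,r2:Add3,r3:Add2
  c13: -  regs: r0:-14,r1:Add1,r2:Add3,r3:Add2
  c14: -  regs: r0:-14,r1:Add1,r2:Add3,r3:Add2
  c15: CDB Mul1=480  regs: r0:-14,r1:Add1,r2:Add3,r3:Add2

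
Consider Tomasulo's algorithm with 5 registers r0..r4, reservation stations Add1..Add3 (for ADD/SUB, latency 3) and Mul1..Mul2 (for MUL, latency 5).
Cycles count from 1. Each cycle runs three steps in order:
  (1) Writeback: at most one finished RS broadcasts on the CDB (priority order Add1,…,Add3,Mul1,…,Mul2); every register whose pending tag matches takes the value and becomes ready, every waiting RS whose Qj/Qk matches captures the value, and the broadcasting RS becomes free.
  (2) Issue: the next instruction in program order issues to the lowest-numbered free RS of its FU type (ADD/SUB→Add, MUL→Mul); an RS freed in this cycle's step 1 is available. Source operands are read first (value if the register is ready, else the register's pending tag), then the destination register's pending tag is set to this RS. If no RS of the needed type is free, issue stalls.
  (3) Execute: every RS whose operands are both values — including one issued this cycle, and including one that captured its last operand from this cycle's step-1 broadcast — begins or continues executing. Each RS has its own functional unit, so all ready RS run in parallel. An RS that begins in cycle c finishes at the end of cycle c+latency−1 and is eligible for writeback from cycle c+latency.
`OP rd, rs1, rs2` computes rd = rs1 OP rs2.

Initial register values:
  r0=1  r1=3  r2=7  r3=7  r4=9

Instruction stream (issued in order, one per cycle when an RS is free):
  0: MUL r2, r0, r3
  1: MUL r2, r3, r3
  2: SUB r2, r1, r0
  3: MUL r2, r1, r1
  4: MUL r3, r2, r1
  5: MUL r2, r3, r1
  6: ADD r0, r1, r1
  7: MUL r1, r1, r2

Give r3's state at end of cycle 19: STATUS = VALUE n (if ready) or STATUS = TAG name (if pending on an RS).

c1: issue MUL r2<-Mul1 | r0:1,r1:3,r2:Mul1,r3:7,r4:9
c2: issue MUL r2<-Mul2 | r0:1,r1:3,r2:Mul2,r3:7,r4:9
c3: issue SUB r2<-Add1 | r0:1,r1:3,r2:Add1,r3:7,r4:9
c4: stall | r0:1,r1:3,r2:Add1,r3:7,r4:9
c5: stall | r0:1,r1:3,r2:Add1,r3:7,r4:9
c6: CDB Add1=2; stall | r0:1,r1:3,r2:2,r3:7,r4:9
c7: CDB Mul1=7; issue MUL r2<-Mul1 | r0:1,r1:3,r2:Mul1,r3:7,r4:9
c8: CDB Mul2=49; issue MUL r3<-Mul2 | r0:1,r1:3,r2:Mul1,r3:Mul2,r4:9
c9: stall | r0:1,r1:3,r2:Mul1,r3:Mul2,r4:9
c10: stall | r0:1,r1:3,r2:Mul1,r3:Mul2,r4:9
c11: stall | r0:1,r1:3,r2:Mul1,r3:Mul2,r4:9
c12: CDB Mul1=9; issue MUL r2<-Mul1 | r0:1,r1:3,r2:Mul1,r3:Mul2,r4:9
c13: issue ADD r0<-Add1 | r0:Add1,r1:3,r2:Mul1,r3:Mul2,r4:9
c14: stall | r0:Add1,r1:3,r2:Mul1,r3:Mul2,r4:9
c15: stall | r0:Add1,r1:3,r2:Mul1,r3:Mul2,r4:9
c16: CDB Add1=6; stall | r0:6,r1:3,r2:Mul1,r3:Mul2,r4:9
c17: CDB Mul2=27; issue MUL r1<-Mul2 | r0:6,r1:Mul2,r2:Mul1,r3:27,r4:9
c18: - | r0:6,r1:Mul2,r2:Mul1,r3:27,r4:9
c19: - | r0:6,r1:Mul2,r2:Mul1,r3:27,r4:9

STATUS = VALUE 27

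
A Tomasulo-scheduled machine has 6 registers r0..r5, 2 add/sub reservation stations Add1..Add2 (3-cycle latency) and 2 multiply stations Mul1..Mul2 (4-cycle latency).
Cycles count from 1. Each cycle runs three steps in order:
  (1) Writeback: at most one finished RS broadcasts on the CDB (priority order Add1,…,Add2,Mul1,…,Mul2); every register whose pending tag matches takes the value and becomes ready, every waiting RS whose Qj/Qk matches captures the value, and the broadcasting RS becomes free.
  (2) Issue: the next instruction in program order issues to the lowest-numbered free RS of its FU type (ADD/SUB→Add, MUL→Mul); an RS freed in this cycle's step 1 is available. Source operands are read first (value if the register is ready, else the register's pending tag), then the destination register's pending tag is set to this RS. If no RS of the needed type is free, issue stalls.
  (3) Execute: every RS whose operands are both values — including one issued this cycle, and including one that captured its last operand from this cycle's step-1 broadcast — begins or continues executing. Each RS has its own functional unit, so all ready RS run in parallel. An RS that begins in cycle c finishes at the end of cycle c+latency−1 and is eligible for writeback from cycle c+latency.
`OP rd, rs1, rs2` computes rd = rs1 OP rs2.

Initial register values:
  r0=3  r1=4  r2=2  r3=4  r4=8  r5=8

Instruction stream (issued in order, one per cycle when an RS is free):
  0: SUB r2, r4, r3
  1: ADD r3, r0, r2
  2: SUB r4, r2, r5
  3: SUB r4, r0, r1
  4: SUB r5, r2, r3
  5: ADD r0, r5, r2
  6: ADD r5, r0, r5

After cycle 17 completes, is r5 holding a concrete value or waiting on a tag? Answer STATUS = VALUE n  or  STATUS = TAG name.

STATUS = VALUE -2

c1: issue SUB r2<-Add1 | r0:3,r1:4,r2:Add1,r3:4,r4:8,r5:8
c2: issue ADD r3<-Add2 | r0:3,r1:4,r2:Add1,r3:Add2,r4:8,r5:8
c3: stall | r0:3,r1:4,r2:Add1,r3:Add2,r4:8,r5:8
c4: CDB Add1=4; issue SUB r4<-Add1 | r0:3,r1:4,r2:4,r3:Add2,r4:Add1,r5:8
c5: stall | r0:3,r1:4,r2:4,r3:Add2,r4:Add1,r5:8
c6: stall | r0:3,r1:4,r2:4,r3:Add2,r4:Add1,r5:8
c7: CDB Add1=-4; issue SUB r4<-Add1 | r0:3,r1:4,r2:4,r3:Add2,r4:Add1,r5:8
c8: CDB Add2=7; issue SUB r5<-Add2 | r0:3,r1:4,r2:4,r3:7,r4:Add1,r5:Add2
c9: stall | r0:3,r1:4,r2:4,r3:7,r4:Add1,r5:Add2
c10: CDB Add1=-1; issue ADD r0<-Add1 | r0:Add1,r1:4,r2:4,r3:7,r4:-1,r5:Add2
c11: CDB Add2=-3; issue ADD r5<-Add2 | r0:Add1,r1:4,r2:4,r3:7,r4:-1,r5:Add2
c12: - | r0:Add1,r1:4,r2:4,r3:7,r4:-1,r5:Add2
c13: - | r0:Add1,r1:4,r2:4,r3:7,r4:-1,r5:Add2
c14: CDB Add1=1 | r0:1,r1:4,r2:4,r3:7,r4:-1,r5:Add2
c15: - | r0:1,r1:4,r2:4,r3:7,r4:-1,r5:Add2
c16: - | r0:1,r1:4,r2:4,r3:7,r4:-1,r5:Add2
c17: CDB Add2=-2 | r0:1,r1:4,r2:4,r3:7,r4:-1,r5:-2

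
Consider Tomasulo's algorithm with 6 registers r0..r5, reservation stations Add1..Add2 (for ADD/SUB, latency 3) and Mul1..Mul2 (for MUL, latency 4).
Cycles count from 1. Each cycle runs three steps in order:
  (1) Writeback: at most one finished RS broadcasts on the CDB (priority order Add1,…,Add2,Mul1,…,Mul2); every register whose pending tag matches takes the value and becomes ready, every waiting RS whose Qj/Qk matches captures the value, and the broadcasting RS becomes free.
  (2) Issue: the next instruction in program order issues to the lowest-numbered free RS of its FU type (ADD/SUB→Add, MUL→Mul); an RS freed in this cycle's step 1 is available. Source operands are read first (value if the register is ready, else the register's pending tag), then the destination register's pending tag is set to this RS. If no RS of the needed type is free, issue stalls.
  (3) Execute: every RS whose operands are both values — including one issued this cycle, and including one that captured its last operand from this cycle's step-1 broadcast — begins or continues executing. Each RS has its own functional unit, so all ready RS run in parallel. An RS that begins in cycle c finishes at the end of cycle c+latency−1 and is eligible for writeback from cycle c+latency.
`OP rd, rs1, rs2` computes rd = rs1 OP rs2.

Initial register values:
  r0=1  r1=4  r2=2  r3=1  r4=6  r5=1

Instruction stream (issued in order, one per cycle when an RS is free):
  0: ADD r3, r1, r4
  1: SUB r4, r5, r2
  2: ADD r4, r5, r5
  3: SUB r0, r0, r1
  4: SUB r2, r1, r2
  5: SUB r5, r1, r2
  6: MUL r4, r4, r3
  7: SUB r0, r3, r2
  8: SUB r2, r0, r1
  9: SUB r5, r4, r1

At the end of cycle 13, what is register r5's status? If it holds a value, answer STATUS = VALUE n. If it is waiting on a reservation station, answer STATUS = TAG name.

  c1: issue ADD r3<-Add1  regs: r0:1,r1:4,r2:2,r3:Add1,r4:6,r5:1
  c2: issue SUB r4<-Add2  regs: r0:1,r1:4,r2:2,r3:Add1,r4:Add2,r5:1
  c3: stall  regs: r0:1,r1:4,r2:2,r3:Add1,r4:Add2,r5:1
  c4: CDB Add1=10; issue ADD r4<-Add1  regs: r0:1,r1:4,r2:2,r3:10,r4:Add1,r5:1
  c5: CDB Add2=-1; issue SUB r0<-Add2  regs: r0:Add2,r1:4,r2:2,r3:10,r4:Add1,r5:1
  c6: stall  regs: r0:Add2,r1:4,r2:2,r3:10,r4:Add1,r5:1
  c7: CDB Add1=2; issue SUB r2<-Add1  regs: r0:Add2,r1:4,r2:Add1,r3:10,r4:2,r5:1
  c8: CDB Add2=-3; issue SUB r5<-Add2  regs: r0:-3,r1:4,r2:Add1,r3:10,r4:2,r5:Add2
  c9: issue MUL r4<-Mul1  regs: r0:-3,r1:4,r2:Add1,r3:10,r4:Mul1,r5:Add2
  c10: CDB Add1=2; issue SUB r0<-Add1  regs: r0:Add1,r1:4,r2:2,r3:10,r4:Mul1,r5:Add2
  c11: stall  regs: r0:Add1,r1:4,r2:2,r3:10,r4:Mul1,r5:Add2
  c12: stall  regs: r0:Add1,r1:4,r2:2,r3:10,r4:Mul1,r5:Add2
  c13: CDB Add1=8; issue SUB r2<-Add1  regs: r0:8,r1:4,r2:Add1,r3:10,r4:Mul1,r5:Add2

STATUS = TAG Add2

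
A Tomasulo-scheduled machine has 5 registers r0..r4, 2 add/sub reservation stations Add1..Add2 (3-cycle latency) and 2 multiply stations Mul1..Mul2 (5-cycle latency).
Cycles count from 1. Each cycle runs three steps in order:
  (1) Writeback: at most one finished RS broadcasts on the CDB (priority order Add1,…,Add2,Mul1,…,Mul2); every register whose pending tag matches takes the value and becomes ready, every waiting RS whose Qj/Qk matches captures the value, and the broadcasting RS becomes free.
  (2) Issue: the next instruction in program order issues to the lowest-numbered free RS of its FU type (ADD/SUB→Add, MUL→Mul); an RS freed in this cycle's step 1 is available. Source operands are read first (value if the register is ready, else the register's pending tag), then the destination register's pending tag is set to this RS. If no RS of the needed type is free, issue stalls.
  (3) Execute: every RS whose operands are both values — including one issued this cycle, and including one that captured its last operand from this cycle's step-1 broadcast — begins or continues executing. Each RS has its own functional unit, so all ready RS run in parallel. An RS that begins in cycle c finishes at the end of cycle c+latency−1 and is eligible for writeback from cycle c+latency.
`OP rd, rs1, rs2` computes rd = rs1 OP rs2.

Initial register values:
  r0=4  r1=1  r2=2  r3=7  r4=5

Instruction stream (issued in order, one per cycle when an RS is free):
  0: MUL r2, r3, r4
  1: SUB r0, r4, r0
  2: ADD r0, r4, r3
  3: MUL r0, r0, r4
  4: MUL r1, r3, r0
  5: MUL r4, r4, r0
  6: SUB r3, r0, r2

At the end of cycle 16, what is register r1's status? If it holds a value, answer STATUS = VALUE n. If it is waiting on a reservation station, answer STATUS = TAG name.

c1: issue MUL r2<-Mul1 | r0:4,r1:1,r2:Mul1,r3:7,r4:5
c2: issue SUB r0<-Add1 | r0:Add1,r1:1,r2:Mul1,r3:7,r4:5
c3: issue ADD r0<-Add2 | r0:Add2,r1:1,r2:Mul1,r3:7,r4:5
c4: issue MUL r0<-Mul2 | r0:Mul2,r1:1,r2:Mul1,r3:7,r4:5
c5: CDB Add1=1; stall | r0:Mul2,r1:1,r2:Mul1,r3:7,r4:5
c6: CDB Add2=12; stall | r0:Mul2,r1:1,r2:Mul1,r3:7,r4:5
c7: CDB Mul1=35; issue MUL r1<-Mul1 | r0:Mul2,r1:Mul1,r2:35,r3:7,r4:5
c8: stall | r0:Mul2,r1:Mul1,r2:35,r3:7,r4:5
c9: stall | r0:Mul2,r1:Mul1,r2:35,r3:7,r4:5
c10: stall | r0:Mul2,r1:Mul1,r2:35,r3:7,r4:5
c11: CDB Mul2=60; issue MUL r4<-Mul2 | r0:60,r1:Mul1,r2:35,r3:7,r4:Mul2
c12: issue SUB r3<-Add1 | r0:60,r1:Mul1,r2:35,r3:Add1,r4:Mul2
c13: - | r0:60,r1:Mul1,r2:35,r3:Add1,r4:Mul2
c14: - | r0:60,r1:Mul1,r2:35,r3:Add1,r4:Mul2
c15: CDB Add1=25 | r0:60,r1:Mul1,r2:35,r3:25,r4:Mul2
c16: CDB Mul1=420 | r0:60,r1:420,r2:35,r3:25,r4:Mul2

STATUS = VALUE 420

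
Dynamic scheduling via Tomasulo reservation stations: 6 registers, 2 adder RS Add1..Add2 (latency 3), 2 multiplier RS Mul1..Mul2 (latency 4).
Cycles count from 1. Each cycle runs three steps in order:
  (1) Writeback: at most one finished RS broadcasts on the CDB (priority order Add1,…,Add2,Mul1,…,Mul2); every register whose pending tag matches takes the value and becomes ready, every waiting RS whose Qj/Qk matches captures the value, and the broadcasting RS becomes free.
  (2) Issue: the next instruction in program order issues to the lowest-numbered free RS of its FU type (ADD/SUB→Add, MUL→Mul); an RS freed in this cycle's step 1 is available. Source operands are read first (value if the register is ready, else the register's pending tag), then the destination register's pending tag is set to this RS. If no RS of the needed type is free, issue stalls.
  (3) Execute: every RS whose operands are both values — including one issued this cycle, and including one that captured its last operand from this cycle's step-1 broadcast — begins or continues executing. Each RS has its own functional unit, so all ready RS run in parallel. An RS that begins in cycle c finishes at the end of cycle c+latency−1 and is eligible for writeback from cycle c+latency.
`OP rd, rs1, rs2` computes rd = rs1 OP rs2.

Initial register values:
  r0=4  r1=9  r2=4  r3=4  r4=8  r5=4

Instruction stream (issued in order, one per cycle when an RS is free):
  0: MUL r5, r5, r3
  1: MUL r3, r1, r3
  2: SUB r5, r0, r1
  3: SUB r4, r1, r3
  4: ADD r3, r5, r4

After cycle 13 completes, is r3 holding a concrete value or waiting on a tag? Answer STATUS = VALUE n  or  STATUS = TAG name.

cycle 1: issue MUL r5<-Mul1 // r0:4,r1:9,r2:4,r3:4,r4:8,r5:Mul1
cycle 2: issue MUL r3<-Mul2 // r0:4,r1:9,r2:4,r3:Mul2,r4:8,r5:Mul1
cycle 3: issue SUB r5<-Add1 // r0:4,r1:9,r2:4,r3:Mul2,r4:8,r5:Add1
cycle 4: issue SUB r4<-Add2 // r0:4,r1:9,r2:4,r3:Mul2,r4:Add2,r5:Add1
cycle 5: CDB Mul1=16; stall // r0:4,r1:9,r2:4,r3:Mul2,r4:Add2,r5:Add1
cycle 6: CDB Add1=-5; issue ADD r3<-Add1 // r0:4,r1:9,r2:4,r3:Add1,r4:Add2,r5:-5
cycle 7: CDB Mul2=36 // r0:4,r1:9,r2:4,r3:Add1,r4:Add2,r5:-5
cycle 8: - // r0:4,r1:9,r2:4,r3:Add1,r4:Add2,r5:-5
cycle 9: - // r0:4,r1:9,r2:4,r3:Add1,r4:Add2,r5:-5
cycle 10: CDB Add2=-27 // r0:4,r1:9,r2:4,r3:Add1,r4:-27,r5:-5
cycle 11: - // r0:4,r1:9,r2:4,r3:Add1,r4:-27,r5:-5
cycle 12: - // r0:4,r1:9,r2:4,r3:Add1,r4:-27,r5:-5
cycle 13: CDB Add1=-32 // r0:4,r1:9,r2:4,r3:-32,r4:-27,r5:-5

STATUS = VALUE -32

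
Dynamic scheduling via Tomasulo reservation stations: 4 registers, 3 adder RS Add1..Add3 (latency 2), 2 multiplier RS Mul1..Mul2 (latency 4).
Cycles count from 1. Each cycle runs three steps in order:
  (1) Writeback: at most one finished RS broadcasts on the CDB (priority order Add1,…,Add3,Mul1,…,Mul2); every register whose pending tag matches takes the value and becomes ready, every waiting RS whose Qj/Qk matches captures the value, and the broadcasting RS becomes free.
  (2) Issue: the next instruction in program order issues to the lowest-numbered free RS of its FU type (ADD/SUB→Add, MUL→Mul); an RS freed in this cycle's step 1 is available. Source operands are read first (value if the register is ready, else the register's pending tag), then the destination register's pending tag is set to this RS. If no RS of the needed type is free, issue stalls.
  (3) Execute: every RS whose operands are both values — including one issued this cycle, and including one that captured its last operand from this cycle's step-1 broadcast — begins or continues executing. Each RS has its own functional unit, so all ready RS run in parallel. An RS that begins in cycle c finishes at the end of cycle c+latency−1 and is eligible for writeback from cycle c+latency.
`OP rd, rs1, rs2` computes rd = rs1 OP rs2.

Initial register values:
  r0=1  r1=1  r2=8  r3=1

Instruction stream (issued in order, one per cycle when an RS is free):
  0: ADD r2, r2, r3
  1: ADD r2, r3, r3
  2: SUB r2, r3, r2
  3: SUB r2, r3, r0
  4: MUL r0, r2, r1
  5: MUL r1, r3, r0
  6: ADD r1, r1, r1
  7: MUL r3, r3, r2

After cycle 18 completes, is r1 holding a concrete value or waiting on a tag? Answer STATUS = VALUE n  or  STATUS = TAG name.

cycle 1: issue ADD r2<-Add1 // r0:1,r1:1,r2:Add1,r3:1
cycle 2: issue ADD r2<-Add2 // r0:1,r1:1,r2:Add2,r3:1
cycle 3: CDB Add1=9; issue SUB r2<-Add1 // r0:1,r1:1,r2:Add1,r3:1
cycle 4: CDB Add2=2; issue SUB r2<-Add2 // r0:1,r1:1,r2:Add2,r3:1
cycle 5: issue MUL r0<-Mul1 // r0:Mul1,r1:1,r2:Add2,r3:1
cycle 6: CDB Add1=-1; issue MUL r1<-Mul2 // r0:Mul1,r1:Mul2,r2:Add2,r3:1
cycle 7: CDB Add2=0; issue ADD r1<-Add1 // r0:Mul1,r1:Add1,r2:0,r3:1
cycle 8: stall // r0:Mul1,r1:Add1,r2:0,r3:1
cycle 9: stall // r0:Mul1,r1:Add1,r2:0,r3:1
cycle 10: stall // r0:Mul1,r1:Add1,r2:0,r3:1
cycle 11: CDB Mul1=0; issue MUL r3<-Mul1 // r0:0,r1:Add1,r2:0,r3:Mul1
cycle 12: - // r0:0,r1:Add1,r2:0,r3:Mul1
cycle 13: - // r0:0,r1:Add1,r2:0,r3:Mul1
cycle 14: - // r0:0,r1:Add1,r2:0,r3:Mul1
cycle 15: CDB Mul1=0 // r0:0,r1:Add1,r2:0,r3:0
cycle 16: CDB Mul2=0 // r0:0,r1:Add1,r2:0,r3:0
cycle 17: - // r0:0,r1:Add1,r2:0,r3:0
cycle 18: CDB Add1=0 // r0:0,r1:0,r2:0,r3:0

STATUS = VALUE 0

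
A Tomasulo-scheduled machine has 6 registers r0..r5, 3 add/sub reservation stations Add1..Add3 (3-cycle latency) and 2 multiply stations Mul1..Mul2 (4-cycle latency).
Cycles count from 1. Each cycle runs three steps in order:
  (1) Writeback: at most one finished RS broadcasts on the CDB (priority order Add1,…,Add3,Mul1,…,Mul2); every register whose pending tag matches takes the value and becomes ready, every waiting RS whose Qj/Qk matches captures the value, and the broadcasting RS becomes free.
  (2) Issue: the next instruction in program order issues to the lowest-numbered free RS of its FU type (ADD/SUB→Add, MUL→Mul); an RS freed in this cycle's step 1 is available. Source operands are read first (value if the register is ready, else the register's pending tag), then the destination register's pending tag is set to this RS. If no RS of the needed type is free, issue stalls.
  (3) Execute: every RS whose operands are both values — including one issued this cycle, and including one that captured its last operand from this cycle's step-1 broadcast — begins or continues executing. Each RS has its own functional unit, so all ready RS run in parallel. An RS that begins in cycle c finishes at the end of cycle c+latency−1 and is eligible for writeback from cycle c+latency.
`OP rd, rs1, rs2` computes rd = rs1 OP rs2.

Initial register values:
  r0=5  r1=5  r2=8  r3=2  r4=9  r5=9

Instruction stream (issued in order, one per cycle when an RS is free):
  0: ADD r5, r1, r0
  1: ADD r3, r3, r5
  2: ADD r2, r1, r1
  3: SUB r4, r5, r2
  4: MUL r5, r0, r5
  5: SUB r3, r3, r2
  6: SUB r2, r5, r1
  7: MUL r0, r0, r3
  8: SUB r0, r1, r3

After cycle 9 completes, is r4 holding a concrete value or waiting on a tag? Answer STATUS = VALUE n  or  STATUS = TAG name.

STATUS = VALUE 0

  c1: issue ADD r5<-Add1  regs: r0:5,r1:5,r2:8,r3:2,r4:9,r5:Add1
  c2: issue ADD r3<-Add2  regs: r0:5,r1:5,r2:8,r3:Add2,r4:9,r5:Add1
  c3: issue ADD r2<-Add3  regs: r0:5,r1:5,r2:Add3,r3:Add2,r4:9,r5:Add1
  c4: CDB Add1=10; issue SUB r4<-Add1  regs: r0:5,r1:5,r2:Add3,r3:Add2,r4:Add1,r5:10
  c5: issue MUL r5<-Mul1  regs: r0:5,r1:5,r2:Add3,r3:Add2,r4:Add1,r5:Mul1
  c6: CDB Add3=10; issue SUB r3<-Add3  regs: r0:5,r1:5,r2:10,r3:Add3,r4:Add1,r5:Mul1
  c7: CDB Add2=12; issue SUB r2<-Add2  regs: r0:5,r1:5,r2:Add2,r3:Add3,r4:Add1,r5:Mul1
  c8: issue MUL r0<-Mul2  regs: r0:Mul2,r1:5,r2:Add2,r3:Add3,r4:Add1,r5:Mul1
  c9: CDB Add1=0; issue SUB r0<-Add1  regs: r0:Add1,r1:5,r2:Add2,r3:Add3,r4:0,r5:Mul1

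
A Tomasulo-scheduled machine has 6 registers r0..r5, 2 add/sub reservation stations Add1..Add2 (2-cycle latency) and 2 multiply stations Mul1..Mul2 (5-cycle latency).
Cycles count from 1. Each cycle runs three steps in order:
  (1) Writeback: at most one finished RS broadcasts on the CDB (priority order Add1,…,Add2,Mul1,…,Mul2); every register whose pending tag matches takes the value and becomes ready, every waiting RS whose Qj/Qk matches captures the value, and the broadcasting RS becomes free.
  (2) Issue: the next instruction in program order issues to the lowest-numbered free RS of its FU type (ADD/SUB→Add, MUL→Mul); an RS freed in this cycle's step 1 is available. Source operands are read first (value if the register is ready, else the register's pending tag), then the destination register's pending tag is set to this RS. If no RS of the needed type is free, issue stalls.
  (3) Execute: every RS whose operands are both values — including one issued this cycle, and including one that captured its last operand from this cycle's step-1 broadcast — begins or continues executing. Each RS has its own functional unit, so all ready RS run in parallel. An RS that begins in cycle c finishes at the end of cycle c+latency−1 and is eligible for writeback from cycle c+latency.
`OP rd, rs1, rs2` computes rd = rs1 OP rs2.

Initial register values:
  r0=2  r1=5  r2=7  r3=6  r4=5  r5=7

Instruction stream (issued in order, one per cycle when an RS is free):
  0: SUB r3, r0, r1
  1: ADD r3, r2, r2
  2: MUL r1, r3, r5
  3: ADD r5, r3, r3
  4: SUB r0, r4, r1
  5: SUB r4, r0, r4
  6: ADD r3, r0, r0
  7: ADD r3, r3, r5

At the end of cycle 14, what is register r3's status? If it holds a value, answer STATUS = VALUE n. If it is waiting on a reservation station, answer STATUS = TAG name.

STATUS = TAG Add1

cycle 1: issue SUB r3<-Add1 // r0:2,r1:5,r2:7,r3:Add1,r4:5,r5:7
cycle 2: issue ADD r3<-Add2 // r0:2,r1:5,r2:7,r3:Add2,r4:5,r5:7
cycle 3: CDB Add1=-3; issue MUL r1<-Mul1 // r0:2,r1:Mul1,r2:7,r3:Add2,r4:5,r5:7
cycle 4: CDB Add2=14; issue ADD r5<-Add1 // r0:2,r1:Mul1,r2:7,r3:14,r4:5,r5:Add1
cycle 5: issue SUB r0<-Add2 // r0:Add2,r1:Mul1,r2:7,r3:14,r4:5,r5:Add1
cycle 6: CDB Add1=28; issue SUB r4<-Add1 // r0:Add2,r1:Mul1,r2:7,r3:14,r4:Add1,r5:28
cycle 7: stall // r0:Add2,r1:Mul1,r2:7,r3:14,r4:Add1,r5:28
cycle 8: stall // r0:Add2,r1:Mul1,r2:7,r3:14,r4:Add1,r5:28
cycle 9: CDB Mul1=98; stall // r0:Add2,r1:98,r2:7,r3:14,r4:Add1,r5:28
cycle 10: stall // r0:Add2,r1:98,r2:7,r3:14,r4:Add1,r5:28
cycle 11: CDB Add2=-93; issue ADD r3<-Add2 // r0:-93,r1:98,r2:7,r3:Add2,r4:Add1,r5:28
cycle 12: stall // r0:-93,r1:98,r2:7,r3:Add2,r4:Add1,r5:28
cycle 13: CDB Add1=-98; issue ADD r3<-Add1 // r0:-93,r1:98,r2:7,r3:Add1,r4:-98,r5:28
cycle 14: CDB Add2=-186 // r0:-93,r1:98,r2:7,r3:Add1,r4:-98,r5:28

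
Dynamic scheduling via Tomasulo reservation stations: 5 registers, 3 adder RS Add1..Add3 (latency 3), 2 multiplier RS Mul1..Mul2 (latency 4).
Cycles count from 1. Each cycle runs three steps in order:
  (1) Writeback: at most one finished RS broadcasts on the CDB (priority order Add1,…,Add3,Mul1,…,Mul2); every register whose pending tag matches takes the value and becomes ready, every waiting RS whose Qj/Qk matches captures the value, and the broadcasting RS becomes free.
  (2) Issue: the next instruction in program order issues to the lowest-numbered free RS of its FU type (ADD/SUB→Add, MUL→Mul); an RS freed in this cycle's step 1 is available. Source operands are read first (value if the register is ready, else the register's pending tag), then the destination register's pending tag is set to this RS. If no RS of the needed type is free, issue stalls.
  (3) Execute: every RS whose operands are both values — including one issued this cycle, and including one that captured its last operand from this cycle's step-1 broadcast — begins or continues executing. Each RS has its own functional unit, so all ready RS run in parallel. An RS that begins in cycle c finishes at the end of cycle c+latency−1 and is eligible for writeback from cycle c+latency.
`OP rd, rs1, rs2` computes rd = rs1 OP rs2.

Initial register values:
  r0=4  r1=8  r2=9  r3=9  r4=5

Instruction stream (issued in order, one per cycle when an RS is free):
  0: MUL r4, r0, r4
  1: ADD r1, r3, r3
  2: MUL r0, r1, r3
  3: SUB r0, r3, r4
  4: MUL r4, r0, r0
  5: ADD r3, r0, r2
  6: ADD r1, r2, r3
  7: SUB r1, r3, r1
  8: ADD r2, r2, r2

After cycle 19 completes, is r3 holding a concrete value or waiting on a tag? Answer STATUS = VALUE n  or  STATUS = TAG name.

STATUS = VALUE -2

cycle 1: issue MUL r4<-Mul1 // r0:4,r1:8,r2:9,r3:9,r4:Mul1
cycle 2: issue ADD r1<-Add1 // r0:4,r1:Add1,r2:9,r3:9,r4:Mul1
cycle 3: issue MUL r0<-Mul2 // r0:Mul2,r1:Add1,r2:9,r3:9,r4:Mul1
cycle 4: issue SUB r0<-Add2 // r0:Add2,r1:Add1,r2:9,r3:9,r4:Mul1
cycle 5: CDB Add1=18; stall // r0:Add2,r1:18,r2:9,r3:9,r4:Mul1
cycle 6: CDB Mul1=20; issue MUL r4<-Mul1 // r0:Add2,r1:18,r2:9,r3:9,r4:Mul1
cycle 7: issue ADD r3<-Add1 // r0:Add2,r1:18,r2:9,r3:Add1,r4:Mul1
cycle 8: issue ADD r1<-Add3 // r0:Add2,r1:Add3,r2:9,r3:Add1,r4:Mul1
cycle 9: CDB Add2=-11; issue SUB r1<-Add2 // r0:-11,r1:Add2,r2:9,r3:Add1,r4:Mul1
cycle 10: CDB Mul2=162; stall // r0:-11,r1:Add2,r2:9,r3:Add1,r4:Mul1
cycle 11: stall // r0:-11,r1:Add2,r2:9,r3:Add1,r4:Mul1
cycle 12: CDB Add1=-2; issue ADD r2<-Add1 // r0:-11,r1:Add2,r2:Add1,r3:-2,r4:Mul1
cycle 13: CDB Mul1=121 // r0:-11,r1:Add2,r2:Add1,r3:-2,r4:121
cycle 14: - // r0:-11,r1:Add2,r2:Add1,r3:-2,r4:121
cycle 15: CDB Add1=18 // r0:-11,r1:Add2,r2:18,r3:-2,r4:121
cycle 16: CDB Add3=7 // r0:-11,r1:Add2,r2:18,r3:-2,r4:121
cycle 17: - // r0:-11,r1:Add2,r2:18,r3:-2,r4:121
cycle 18: - // r0:-11,r1:Add2,r2:18,r3:-2,r4:121
cycle 19: CDB Add2=-9 // r0:-11,r1:-9,r2:18,r3:-2,r4:121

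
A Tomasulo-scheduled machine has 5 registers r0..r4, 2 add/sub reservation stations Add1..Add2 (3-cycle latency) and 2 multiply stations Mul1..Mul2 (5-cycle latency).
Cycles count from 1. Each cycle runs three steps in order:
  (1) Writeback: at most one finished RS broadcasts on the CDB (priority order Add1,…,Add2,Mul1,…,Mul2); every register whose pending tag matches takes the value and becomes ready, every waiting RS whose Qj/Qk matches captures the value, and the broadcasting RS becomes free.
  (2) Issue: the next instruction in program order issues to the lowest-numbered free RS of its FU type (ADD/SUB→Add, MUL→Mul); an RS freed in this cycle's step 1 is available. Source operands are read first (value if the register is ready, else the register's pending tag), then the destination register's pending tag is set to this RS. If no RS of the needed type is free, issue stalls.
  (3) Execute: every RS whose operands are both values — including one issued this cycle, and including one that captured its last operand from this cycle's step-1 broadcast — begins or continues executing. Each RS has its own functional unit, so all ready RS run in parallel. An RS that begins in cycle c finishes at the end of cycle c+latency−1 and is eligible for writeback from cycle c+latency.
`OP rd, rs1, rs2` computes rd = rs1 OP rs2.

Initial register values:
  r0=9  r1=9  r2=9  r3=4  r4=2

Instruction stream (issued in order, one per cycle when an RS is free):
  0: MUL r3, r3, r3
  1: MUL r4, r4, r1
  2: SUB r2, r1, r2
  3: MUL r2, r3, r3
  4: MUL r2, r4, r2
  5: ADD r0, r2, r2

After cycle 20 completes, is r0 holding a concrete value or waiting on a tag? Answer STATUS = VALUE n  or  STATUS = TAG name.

c1: issue MUL r3<-Mul1 | r0:9,r1:9,r2:9,r3:Mul1,r4:2
c2: issue MUL r4<-Mul2 | r0:9,r1:9,r2:9,r3:Mul1,r4:Mul2
c3: issue SUB r2<-Add1 | r0:9,r1:9,r2:Add1,r3:Mul1,r4:Mul2
c4: stall | r0:9,r1:9,r2:Add1,r3:Mul1,r4:Mul2
c5: stall | r0:9,r1:9,r2:Add1,r3:Mul1,r4:Mul2
c6: CDB Add1=0; stall | r0:9,r1:9,r2:0,r3:Mul1,r4:Mul2
c7: CDB Mul1=16; issue MUL r2<-Mul1 | r0:9,r1:9,r2:Mul1,r3:16,r4:Mul2
c8: CDB Mul2=18; issue MUL r2<-Mul2 | r0:9,r1:9,r2:Mul2,r3:16,r4:18
c9: issue ADD r0<-Add1 | r0:Add1,r1:9,r2:Mul2,r3:16,r4:18
c10: - | r0:Add1,r1:9,r2:Mul2,r3:16,r4:18
c11: - | r0:Add1,r1:9,r2:Mul2,r3:16,r4:18
c12: CDB Mul1=256 | r0:Add1,r1:9,r2:Mul2,r3:16,r4:18
c13: - | r0:Add1,r1:9,r2:Mul2,r3:16,r4:18
c14: - | r0:Add1,r1:9,r2:Mul2,r3:16,r4:18
c15: - | r0:Add1,r1:9,r2:Mul2,r3:16,r4:18
c16: - | r0:Add1,r1:9,r2:Mul2,r3:16,r4:18
c17: CDB Mul2=4608 | r0:Add1,r1:9,r2:4608,r3:16,r4:18
c18: - | r0:Add1,r1:9,r2:4608,r3:16,r4:18
c19: - | r0:Add1,r1:9,r2:4608,r3:16,r4:18
c20: CDB Add1=9216 | r0:9216,r1:9,r2:4608,r3:16,r4:18

STATUS = VALUE 9216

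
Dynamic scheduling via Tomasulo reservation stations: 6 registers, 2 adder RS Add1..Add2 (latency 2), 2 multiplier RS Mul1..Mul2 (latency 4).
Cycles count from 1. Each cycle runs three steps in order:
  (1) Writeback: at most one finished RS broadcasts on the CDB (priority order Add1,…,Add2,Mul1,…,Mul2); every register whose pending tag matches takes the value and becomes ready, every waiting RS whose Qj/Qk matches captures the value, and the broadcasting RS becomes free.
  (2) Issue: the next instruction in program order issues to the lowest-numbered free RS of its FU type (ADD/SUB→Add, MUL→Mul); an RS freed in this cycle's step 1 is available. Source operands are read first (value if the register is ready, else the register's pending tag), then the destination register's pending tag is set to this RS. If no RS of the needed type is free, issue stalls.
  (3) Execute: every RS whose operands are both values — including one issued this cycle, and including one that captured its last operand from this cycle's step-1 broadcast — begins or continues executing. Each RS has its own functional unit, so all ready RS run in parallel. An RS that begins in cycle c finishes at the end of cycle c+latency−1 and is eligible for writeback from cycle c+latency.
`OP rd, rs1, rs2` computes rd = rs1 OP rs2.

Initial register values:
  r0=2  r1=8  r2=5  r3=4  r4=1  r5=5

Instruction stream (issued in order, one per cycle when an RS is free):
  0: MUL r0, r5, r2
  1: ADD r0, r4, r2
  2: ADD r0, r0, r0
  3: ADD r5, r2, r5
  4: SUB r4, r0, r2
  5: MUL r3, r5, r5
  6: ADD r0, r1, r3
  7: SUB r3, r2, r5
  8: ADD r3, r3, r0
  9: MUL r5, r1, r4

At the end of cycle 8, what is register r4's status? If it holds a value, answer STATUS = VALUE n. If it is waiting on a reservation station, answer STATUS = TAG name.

  c1: issue MUL r0<-Mul1  regs: r0:Mul1,r1:8,r2:5,r3:4,r4:1,r5:5
  c2: issue ADD r0<-Add1  regs: r0:Add1,r1:8,r2:5,r3:4,r4:1,r5:5
  c3: issue ADD r0<-Add2  regs: r0:Add2,r1:8,r2:5,r3:4,r4:1,r5:5
  c4: CDB Add1=6; issue ADD r5<-Add1  regs: r0:Add2,r1:8,r2:5,r3:4,r4:1,r5:Add1
  c5: CDB Mul1=25; stall  regs: r0:Add2,r1:8,r2:5,r3:4,r4:1,r5:Add1
  c6: CDB Add1=10; issue SUB r4<-Add1  regs: r0:Add2,r1:8,r2:5,r3:4,r4:Add1,r5:10
  c7: CDB Add2=12; issue MUL r3<-Mul1  regs: r0:12,r1:8,r2:5,r3:Mul1,r4:Add1,r5:10
  c8: issue ADD r0<-Add2  regs: r0:Add2,r1:8,r2:5,r3:Mul1,r4:Add1,r5:10

STATUS = TAG Add1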